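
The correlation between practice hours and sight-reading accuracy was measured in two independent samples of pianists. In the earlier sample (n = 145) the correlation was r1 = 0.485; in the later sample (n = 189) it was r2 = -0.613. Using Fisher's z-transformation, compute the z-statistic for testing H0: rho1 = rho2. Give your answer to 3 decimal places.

z1 = atanh(0.485) = 0.529502,  z2 = atanh(-0.613) = -0.713713
SE = √(1/(n1−3) + 1/(n2−3)) = √(1/142 + 1/186) = √(0.0070423 + 0.0053763) = √0.0124186 = 0.111439
z = (z1 − z2)/SE = (0.529502 − (-0.713713)) / 0.111439 = 1.243215 / 0.111439 = 11.156

11.156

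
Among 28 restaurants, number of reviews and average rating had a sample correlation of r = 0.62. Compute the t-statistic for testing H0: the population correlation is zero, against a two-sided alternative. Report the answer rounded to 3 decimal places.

t = r·√(n−2) / √(1−r²) with r = 0.62, n = 28
  = 0.62·√26 / √(1 − 0.3844)
  = 0.62·5.099020 / 0.784602
  = 3.161392 / 0.784602 = 4.029

4.029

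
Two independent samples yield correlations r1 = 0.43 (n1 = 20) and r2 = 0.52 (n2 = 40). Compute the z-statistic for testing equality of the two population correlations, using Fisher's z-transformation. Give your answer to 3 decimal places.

-0.397

Fisher z-transforms: z1 = atanh(0.43) = 0.459897, z2 = atanh(0.52) = 0.576340; difference d = -0.116443
Var(d) = 1/17 + 1/37 = 0.0588235 + 0.0270270 = 0.0858505
z = d/√Var(d) = -0.116443 / √0.0858505 = -0.116443 / 0.293003 = -0.397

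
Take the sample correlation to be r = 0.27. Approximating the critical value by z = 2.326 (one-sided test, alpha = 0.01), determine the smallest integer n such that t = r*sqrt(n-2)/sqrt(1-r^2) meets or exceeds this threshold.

Need r·√(n−2)/√(1−r²) ≥ 2.326
√(n−2) ≥ 2.326·√(1−0.0729) / 0.27 = 2.326·0.962860 / 0.27 = 8.2949
n−2 ≥ 68.8054  ⇒  n ≥ 70.8054
Smallest integer n = 71

71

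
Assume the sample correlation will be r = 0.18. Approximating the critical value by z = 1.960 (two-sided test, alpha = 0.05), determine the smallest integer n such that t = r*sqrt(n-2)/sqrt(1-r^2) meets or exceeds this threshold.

117

Need r·√(n−2)/√(1−r²) ≥ 1.960
√(n−2) ≥ 1.960·√(1−0.0324) / 0.18 = 1.960·0.983667 / 0.18 = 10.7110
n−2 ≥ 114.7255  ⇒  n ≥ 116.7255
Smallest integer n = 117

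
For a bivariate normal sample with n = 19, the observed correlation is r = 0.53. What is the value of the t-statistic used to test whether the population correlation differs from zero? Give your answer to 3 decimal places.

2.577

t = r·√(n−2) / √(1−r²) with r = 0.53, n = 19
  = 0.53·√17 / √(1 − 0.2809)
  = 0.53·4.123106 / 0.847998
  = 2.185246 / 0.847998 = 2.577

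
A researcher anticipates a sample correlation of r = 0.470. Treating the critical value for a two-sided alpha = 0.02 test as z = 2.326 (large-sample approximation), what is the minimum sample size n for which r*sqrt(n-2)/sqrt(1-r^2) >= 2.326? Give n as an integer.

Need r·√(n−2)/√(1−r²) ≥ 2.326
√(n−2) ≥ 2.326·√(1−0.220900) / 0.470 = 2.326·0.882666 / 0.470 = 4.3683
n−2 ≥ 19.0820  ⇒  n ≥ 21.0820
Smallest integer n = 22

22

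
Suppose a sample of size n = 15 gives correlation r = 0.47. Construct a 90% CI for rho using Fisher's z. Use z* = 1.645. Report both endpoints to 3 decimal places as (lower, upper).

(0.035, 0.755)

z_r = atanh(0.47) = 0.510070;  SE = 1/√(n−3) = 1/√12 = 0.288675
z-limits: 0.510070 ± 1.645·0.288675 = 0.510070 ± 0.474870 = [0.035200, 0.984940]
ρ-limits: (tanh 0.035200, tanh 0.984940) = (0.035, 0.755)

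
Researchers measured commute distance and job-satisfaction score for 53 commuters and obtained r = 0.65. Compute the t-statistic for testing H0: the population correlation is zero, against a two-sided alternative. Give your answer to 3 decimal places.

6.108

1 − r² = 1 − 0.4225 = 0.5775;  √(1−r²) = 0.759934
√(n−2) = √51 = 7.141428
t = r·√(n−2)/√(1−r²) = 0.65 · 7.141428 / 0.759934 = 6.108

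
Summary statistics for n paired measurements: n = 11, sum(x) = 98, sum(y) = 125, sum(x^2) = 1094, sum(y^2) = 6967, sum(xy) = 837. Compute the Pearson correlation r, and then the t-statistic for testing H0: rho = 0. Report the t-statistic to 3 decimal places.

S_xy = nΣxy − ΣxΣy = 11·837 − 98·125 = 9207 − 12250 = -3043
S_xx = nΣx² − (Σx)² = 11·1094 − 98² = 12034 − 9604 = 2430
S_yy = nΣy² − (Σy)² = 11·6967 − 125² = 76637 − 15625 = 61012
r = S_xy / √(S_xx·S_yy) = -3043 / √(2430·61012) = -3043 / √148259160 = -3043 / 12176.1718 = -0.2499
t = r·√(n−2)/√(1−r²) = -0.2499·√9 / √(1−0.062450) = -0.749700 / 0.968272 = -0.774

-0.774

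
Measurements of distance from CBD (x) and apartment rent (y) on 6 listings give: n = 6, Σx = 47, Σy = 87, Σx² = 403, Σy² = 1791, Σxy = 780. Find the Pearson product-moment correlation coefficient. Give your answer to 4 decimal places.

0.7253

Numerator: nΣxy − (Σx)(Σy) = 6·780 − (47)(87) = 591
Denominator: √[(nΣx²−(Σx)²)(nΣy²−(Σy)²)]
  nΣx²−(Σx)² = 6·403 − 2209 = 209;  nΣy²−(Σy)² = 6·1791 − 7569 = 3177
  √(209·3177) = √663993 = 814.8577
r = 591 / 814.8577 = 0.7253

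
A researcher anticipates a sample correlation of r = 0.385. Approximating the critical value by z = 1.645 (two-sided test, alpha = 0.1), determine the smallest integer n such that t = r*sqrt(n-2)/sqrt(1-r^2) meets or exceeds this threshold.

Need r·√(n−2)/√(1−r²) ≥ 1.645
√(n−2) ≥ 1.645·√(1−0.148225) / 0.385 = 1.645·0.922917 / 0.385 = 3.9434
n−2 ≥ 15.5504  ⇒  n ≥ 17.5504
Smallest integer n = 18

18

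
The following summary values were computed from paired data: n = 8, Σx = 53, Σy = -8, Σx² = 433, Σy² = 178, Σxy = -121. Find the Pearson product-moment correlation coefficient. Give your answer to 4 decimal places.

Numerator: nΣxy − (Σx)(Σy) = 8·(-121) − (53)(-8) = -544
Denominator: √[(nΣx²−(Σx)²)(nΣy²−(Σy)²)]
  nΣx²−(Σx)² = 8·433 − 2809 = 655;  nΣy²−(Σy)² = 8·178 − 64 = 1360
  √(655·1360) = √890800 = 943.8220
r = -544 / 943.8220 = -0.5764

-0.5764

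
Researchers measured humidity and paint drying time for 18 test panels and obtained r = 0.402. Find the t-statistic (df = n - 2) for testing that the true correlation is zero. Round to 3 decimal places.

1.756

t = r·√(n−2) / √(1−r²) with r = 0.402, n = 18
  = 0.402·√16 / √(1 − 0.161604)
  = 0.402·4.000000 / 0.915640
  = 1.608000 / 0.915640 = 1.756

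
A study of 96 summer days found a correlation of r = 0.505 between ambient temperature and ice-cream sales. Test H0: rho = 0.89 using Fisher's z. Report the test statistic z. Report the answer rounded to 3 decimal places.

-8.351

z_r = atanh(0.505) = 0.555995,  z_0 = atanh(0.89) = 1.421926
SE = 1/√(n−3) = 1/√93 = 0.103695
z = (z_r − z_0)/SE = (0.555995 − 1.421926) / 0.103695 = -0.865931 / 0.103695 = -8.351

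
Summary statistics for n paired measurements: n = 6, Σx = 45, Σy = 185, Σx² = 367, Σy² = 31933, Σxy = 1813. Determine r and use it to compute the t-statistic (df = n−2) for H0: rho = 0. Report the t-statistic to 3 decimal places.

Numerator: nΣxy − (Σx)(Σy) = 6·1813 − (45)(185) = 2553
Denominator: √[(nΣx²−(Σx)²)(nΣy²−(Σy)²)]
  nΣx²−(Σx)² = 6·367 − 2025 = 177;  nΣy²−(Σy)² = 6·31933 − 34225 = 157373
  √(177·157373) = √27855021 = 5277.7856
r = 2553 / 5277.7856 = 0.4837
t = r·√(n−2)/√(1−r²) = 0.4837·√4 / √(1−0.233966) = 0.967400 / 0.875234 = 1.105

1.105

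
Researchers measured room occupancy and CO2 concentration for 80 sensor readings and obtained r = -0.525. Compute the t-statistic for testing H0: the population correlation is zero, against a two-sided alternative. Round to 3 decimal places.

t = r·√(n−2) / √(1−r²) with r = -0.525, n = 80
  = -0.525·√78 / √(1 − 0.275625)
  = -0.525·8.831761 / 0.851102
  = -4.636675 / 0.851102 = -5.448

-5.448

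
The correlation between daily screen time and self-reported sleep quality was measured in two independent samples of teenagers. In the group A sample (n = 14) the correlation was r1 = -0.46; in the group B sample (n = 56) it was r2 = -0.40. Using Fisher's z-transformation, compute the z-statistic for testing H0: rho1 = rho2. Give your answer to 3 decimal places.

-0.222

Fisher z-transforms: z1 = atanh(-0.46) = -0.497311, z2 = atanh(-0.40) = -0.423649; difference d = -0.073662
Var(d) = 1/11 + 1/53 = 0.0909091 + 0.0188679 = 0.1097770
z = d/√Var(d) = -0.073662 / √0.1097770 = -0.073662 / 0.331326 = -0.222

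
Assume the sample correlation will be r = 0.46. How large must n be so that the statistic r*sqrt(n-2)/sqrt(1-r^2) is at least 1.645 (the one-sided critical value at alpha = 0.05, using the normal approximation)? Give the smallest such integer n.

r√(n−2)/√(1−r²) ≥ 1.645  ⇔  n−2 ≥ (1.645)²·(1−r²)/r²
(1−r²)/r² = (1−0.2116)/0.2116 = 3.7259
n ≥ 2 + 2.706025·3.7259 = 2 + 10.0824 = 12.0824
⌈12.0824⌉ = 13

13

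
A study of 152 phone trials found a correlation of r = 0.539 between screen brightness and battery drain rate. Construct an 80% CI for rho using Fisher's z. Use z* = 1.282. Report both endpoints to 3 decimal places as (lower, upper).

Fisher z: z_r = atanh(r) = ½·ln((1+0.539)/(1−0.539)) = 0.602745
SE(z) = 1/√(n−3) = 1/√149 = 0.081923
80% ⇒ z* = 1.282; margin = 1.282·0.081923 = 0.105025
CI on z-scale: (0.497720, 0.707770)
Back-transform: tanh(0.497720) = 0.460322, tanh(0.707770) = 0.609277

(0.460, 0.609)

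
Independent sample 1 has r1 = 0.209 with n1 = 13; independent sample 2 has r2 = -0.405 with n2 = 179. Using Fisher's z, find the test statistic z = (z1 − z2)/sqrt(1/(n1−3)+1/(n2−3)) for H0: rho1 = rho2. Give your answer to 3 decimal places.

z1 = atanh(0.209) = 0.212125,  z2 = atanh(-0.405) = -0.429616
SE = √(1/(n1−3) + 1/(n2−3)) = √(1/10 + 1/176) = √(0.1000000 + 0.0056818) = √0.1056818 = 0.325087
z = (z1 − z2)/SE = (0.212125 − (-0.429616)) / 0.325087 = 0.641741 / 0.325087 = 1.974

1.974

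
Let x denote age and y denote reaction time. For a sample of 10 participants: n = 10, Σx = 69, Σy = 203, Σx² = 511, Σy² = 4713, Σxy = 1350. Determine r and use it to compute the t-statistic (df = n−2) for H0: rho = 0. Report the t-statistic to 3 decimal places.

-1.066

Numerator: nΣxy − (Σx)(Σy) = 10·1350 − (69)(203) = -507
Denominator: √[(nΣx²−(Σx)²)(nΣy²−(Σy)²)]
  nΣx²−(Σx)² = 10·511 − 4761 = 349;  nΣy²−(Σy)² = 10·4713 − 41209 = 5921
  √(349·5921) = √2066429 = 1437.5079
r = -507 / 1437.5079 = -0.3527
t = r·√(n−2)/√(1−r²) = -0.3527·√8 / √(1−0.124397) = -0.997586 / 0.935737 = -1.066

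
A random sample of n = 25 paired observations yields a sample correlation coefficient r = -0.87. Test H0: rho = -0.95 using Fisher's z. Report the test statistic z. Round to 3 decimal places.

2.339

Fisher z: atanh(-0.87) = -1.333080, atanh(-0.95) = -1.831781
z = (z_r − z_0)·√(n−3) = (-1.333080 − (-1.831781))·√22 = 0.498701 · 4.690416 = 2.339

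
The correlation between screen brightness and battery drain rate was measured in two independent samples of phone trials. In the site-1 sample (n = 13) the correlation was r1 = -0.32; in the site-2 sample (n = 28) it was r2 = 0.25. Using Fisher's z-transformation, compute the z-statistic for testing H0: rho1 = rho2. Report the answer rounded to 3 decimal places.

z1 = atanh(-0.32) = -0.331647,  z2 = atanh(0.25) = 0.255413
SE = √(1/(n1−3) + 1/(n2−3)) = √(1/10 + 1/25) = √(0.1000000 + 0.0400000) = √0.1400000 = 0.374166
z = (z1 − z2)/SE = (-0.331647 − 0.255413) / 0.374166 = -0.587060 / 0.374166 = -1.569

-1.569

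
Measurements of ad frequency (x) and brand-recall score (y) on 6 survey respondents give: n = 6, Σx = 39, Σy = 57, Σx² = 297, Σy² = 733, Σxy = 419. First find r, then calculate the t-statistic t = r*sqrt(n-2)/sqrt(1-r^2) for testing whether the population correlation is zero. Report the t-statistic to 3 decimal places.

Numerator: nΣxy − (Σx)(Σy) = 6·419 − (39)(57) = 291
Denominator: √[(nΣx²−(Σx)²)(nΣy²−(Σy)²)]
  nΣx²−(Σx)² = 6·297 − 1521 = 261;  nΣy²−(Σy)² = 6·733 − 3249 = 1149
  √(261·1149) = √299889 = 547.6212
r = 291 / 547.6212 = 0.5314
t = r·√(n−2)/√(1−r²) = 0.5314·√4 / √(1−0.282386) = 1.062800 / 0.847121 = 1.255

1.255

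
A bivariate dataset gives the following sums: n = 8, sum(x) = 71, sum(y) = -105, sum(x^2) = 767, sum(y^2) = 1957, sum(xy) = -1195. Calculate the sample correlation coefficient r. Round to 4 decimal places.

-0.9348

S_xy = nΣxy − ΣxΣy = 8·(-1195) − 71·(-105) = -9560 − (-7455) = -2105
S_xx = nΣx² − (Σx)² = 8·767 − 71² = 6136 − 5041 = 1095
S_yy = nΣy² − (Σy)² = 8·1957 − (-105)² = 15656 − 11025 = 4631
r = S_xy / √(S_xx·S_yy) = -2105 / √(1095·4631) = -2105 / √5070945 = -2105 / 2251.8759 = -0.9348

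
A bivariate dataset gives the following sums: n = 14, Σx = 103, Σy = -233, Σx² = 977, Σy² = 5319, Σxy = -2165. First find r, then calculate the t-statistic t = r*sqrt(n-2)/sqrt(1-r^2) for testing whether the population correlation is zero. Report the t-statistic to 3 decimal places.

-4.651

S_xy = nΣxy − ΣxΣy = 14·(-2165) − 103·(-233) = -30310 − (-23999) = -6311
S_xx = nΣx² − (Σx)² = 14·977 − 103² = 13678 − 10609 = 3069
S_yy = nΣy² − (Σy)² = 14·5319 − (-233)² = 74466 − 54289 = 20177
r = S_xy / √(S_xx·S_yy) = -6311 / √(3069·20177) = -6311 / √61923213 = -6311 / 7869.1304 = -0.8020
t = r·√(n−2)/√(1−r²) = -0.8020·√12 / √(1−0.643204) = -2.778209 / 0.597324 = -4.651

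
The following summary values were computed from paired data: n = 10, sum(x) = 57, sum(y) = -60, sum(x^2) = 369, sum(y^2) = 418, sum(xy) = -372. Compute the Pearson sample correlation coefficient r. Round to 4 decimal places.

S_xy = nΣxy − ΣxΣy = 10·(-372) − 57·(-60) = -3720 − (-3420) = -300
S_xx = nΣx² − (Σx)² = 10·369 − 57² = 3690 − 3249 = 441
S_yy = nΣy² − (Σy)² = 10·418 − (-60)² = 4180 − 3600 = 580
r = S_xy / √(S_xx·S_yy) = -300 / √(441·580) = -300 / √255780 = -300 / 505.7470 = -0.5932

-0.5932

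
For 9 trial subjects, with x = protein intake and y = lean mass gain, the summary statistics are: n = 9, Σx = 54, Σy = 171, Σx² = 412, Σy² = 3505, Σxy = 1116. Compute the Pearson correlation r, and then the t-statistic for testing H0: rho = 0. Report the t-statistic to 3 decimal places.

1.982

S_xy = nΣxy − ΣxΣy = 9·1116 − 54·171 = 10044 − 9234 = 810
S_xx = nΣx² − (Σx)² = 9·412 − 54² = 3708 − 2916 = 792
S_yy = nΣy² − (Σy)² = 9·3505 − 171² = 31545 − 29241 = 2304
r = S_xy / √(S_xx·S_yy) = 810 / √(792·2304) = 810 / √1824768 = 810 / 1350.8397 = 0.5996
t = r·√(n−2)/√(1−r²) = 0.5996·√7 / √(1−0.359520) = 1.586392 / 0.800300 = 1.982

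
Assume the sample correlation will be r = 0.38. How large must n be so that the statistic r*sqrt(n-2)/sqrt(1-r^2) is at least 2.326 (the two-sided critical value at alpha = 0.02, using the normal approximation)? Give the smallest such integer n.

35

Need r·√(n−2)/√(1−r²) ≥ 2.326
√(n−2) ≥ 2.326·√(1−0.1444) / 0.38 = 2.326·0.924986 / 0.38 = 5.6619
n−2 ≥ 32.0571  ⇒  n ≥ 34.0571
Smallest integer n = 35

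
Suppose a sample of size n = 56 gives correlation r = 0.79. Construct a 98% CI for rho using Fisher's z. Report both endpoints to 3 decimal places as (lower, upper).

z_r = atanh(0.79) = 1.071432;  SE = 1/√(n−3) = 1/√53 = 0.137361
z-limits: 1.071432 ± 2.326·0.137361 = 1.071432 ± 0.319502 = [0.751930, 1.390934]
ρ-limits: (tanh 0.751930, tanh 1.390934) = (0.636, 0.883)

(0.636, 0.883)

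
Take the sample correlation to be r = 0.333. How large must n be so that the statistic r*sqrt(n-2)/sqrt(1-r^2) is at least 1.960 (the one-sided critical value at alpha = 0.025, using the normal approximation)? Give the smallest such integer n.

33

r√(n−2)/√(1−r²) ≥ 1.960  ⇔  n−2 ≥ (1.960)²·(1−r²)/r²
(1−r²)/r² = (1−0.110889)/0.110889 = 8.0180
n ≥ 2 + 3.8416·8.0180 = 2 + 30.8019 = 32.8019
⌈32.8019⌉ = 33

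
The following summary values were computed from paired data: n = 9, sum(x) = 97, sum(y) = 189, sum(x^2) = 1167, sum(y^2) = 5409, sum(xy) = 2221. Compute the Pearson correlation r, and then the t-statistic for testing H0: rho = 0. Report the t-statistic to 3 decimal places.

Numerator: nΣxy − (Σx)(Σy) = 9·2221 − (97)(189) = 1656
Denominator: √[(nΣx²−(Σx)²)(nΣy²−(Σy)²)]
  nΣx²−(Σx)² = 9·1167 − 9409 = 1094;  nΣy²−(Σy)² = 9·5409 − 35721 = 12960
  √(1094·12960) = √14178240 = 3765.4004
r = 1656 / 3765.4004 = 0.4398
t = r·√(n−2)/√(1−r²) = 0.4398·√7 / √(1−0.193424) = 1.163601 / 0.898096 = 1.296

1.296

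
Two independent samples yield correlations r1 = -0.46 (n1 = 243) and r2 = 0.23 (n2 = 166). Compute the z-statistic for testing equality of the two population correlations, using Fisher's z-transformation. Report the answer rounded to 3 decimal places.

-7.207

Fisher z-transforms: z1 = atanh(-0.46) = -0.497311, z2 = atanh(0.23) = 0.234189; difference d = -0.731500
Var(d) = 1/240 + 1/163 = 0.0041667 + 0.0061350 = 0.0103017
z = d/√Var(d) = -0.731500 / √0.0103017 = -0.731500 / 0.101497 = -7.207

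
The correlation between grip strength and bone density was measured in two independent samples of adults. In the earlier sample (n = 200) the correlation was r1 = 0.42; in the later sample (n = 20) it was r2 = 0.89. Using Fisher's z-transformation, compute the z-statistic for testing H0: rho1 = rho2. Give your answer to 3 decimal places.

-3.854

z1 = atanh(0.42) = 0.447692,  z2 = atanh(0.89) = 1.421926
SE = √(1/(n1−3) + 1/(n2−3)) = √(1/197 + 1/17) = √(0.0050761 + 0.0588235) = √0.0638996 = 0.252784
z = (z1 − z2)/SE = (0.447692 − 1.421926) / 0.252784 = -0.974234 / 0.252784 = -3.854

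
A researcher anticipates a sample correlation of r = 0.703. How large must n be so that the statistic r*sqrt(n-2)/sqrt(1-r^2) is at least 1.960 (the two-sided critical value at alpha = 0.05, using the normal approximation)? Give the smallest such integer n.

6

Need r·√(n−2)/√(1−r²) ≥ 1.960
√(n−2) ≥ 1.960·√(1−0.494209) / 0.703 = 1.960·0.711190 / 0.703 = 1.9828
n−2 ≥ 3.9315  ⇒  n ≥ 5.9315
Smallest integer n = 6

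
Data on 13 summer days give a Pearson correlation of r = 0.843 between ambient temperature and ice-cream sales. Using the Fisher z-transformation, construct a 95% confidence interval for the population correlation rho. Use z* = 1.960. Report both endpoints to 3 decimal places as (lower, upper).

(0.545, 0.952)

z_r = atanh(0.843) = 1.231452;  SE = 1/√(n−3) = 1/√10 = 0.316228
z-limits: 1.231452 ± 1.960·0.316228 = 1.231452 ± 0.619807 = [0.611645, 1.851259]
ρ-limits: (tanh 0.611645, tanh 1.851259) = (0.545, 0.952)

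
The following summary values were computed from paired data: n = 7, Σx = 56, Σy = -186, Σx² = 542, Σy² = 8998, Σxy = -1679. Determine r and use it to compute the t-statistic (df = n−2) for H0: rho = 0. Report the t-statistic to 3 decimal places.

S_xy = nΣxy − ΣxΣy = 7·(-1679) − 56·(-186) = -11753 − (-10416) = -1337
S_xx = nΣx² − (Σx)² = 7·542 − 56² = 3794 − 3136 = 658
S_yy = nΣy² − (Σy)² = 7·8998 − (-186)² = 62986 − 34596 = 28390
r = S_xy / √(S_xx·S_yy) = -1337 / √(658·28390) = -1337 / √18680620 = -1337 / 4322.1083 = -0.3093
t = r·√(n−2)/√(1−r²) = -0.3093·√5 / √(1−0.095666) = -0.691616 / 0.950965 = -0.727

-0.727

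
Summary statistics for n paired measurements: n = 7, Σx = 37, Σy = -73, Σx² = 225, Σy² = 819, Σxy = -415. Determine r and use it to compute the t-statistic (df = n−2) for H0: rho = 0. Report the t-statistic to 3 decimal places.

S_xy = nΣxy − ΣxΣy = 7·(-415) − 37·(-73) = -2905 − (-2701) = -204
S_xx = nΣx² − (Σx)² = 7·225 − 37² = 1575 − 1369 = 206
S_yy = nΣy² − (Σy)² = 7·819 − (-73)² = 5733 − 5329 = 404
r = S_xy / √(S_xx·S_yy) = -204 / √(206·404) = -204 / √83224 = -204 / 288.4857 = -0.7071
t = r·√(n−2)/√(1−r²) = -0.7071·√5 / √(1−0.499990) = -1.581124 / 0.707114 = -2.236

-2.236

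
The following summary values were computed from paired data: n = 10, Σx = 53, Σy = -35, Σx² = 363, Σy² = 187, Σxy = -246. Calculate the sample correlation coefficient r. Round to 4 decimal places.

S_xy = nΣxy − ΣxΣy = 10·(-246) − 53·(-35) = -2460 − (-1855) = -605
S_xx = nΣx² − (Σx)² = 10·363 − 53² = 3630 − 2809 = 821
S_yy = nΣy² − (Σy)² = 10·187 − (-35)² = 1870 − 1225 = 645
r = S_xy / √(S_xx·S_yy) = -605 / √(821·645) = -605 / √529545 = -605 / 727.6984 = -0.8314

-0.8314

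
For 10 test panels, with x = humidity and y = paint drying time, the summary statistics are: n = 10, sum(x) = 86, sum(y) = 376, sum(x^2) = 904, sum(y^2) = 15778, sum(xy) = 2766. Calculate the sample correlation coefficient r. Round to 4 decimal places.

-0.9004

S_xy = nΣxy − ΣxΣy = 10·2766 − 86·376 = 27660 − 32336 = -4676
S_xx = nΣx² − (Σx)² = 10·904 − 86² = 9040 − 7396 = 1644
S_yy = nΣy² − (Σy)² = 10·15778 − 376² = 157780 − 141376 = 16404
r = S_xy / √(S_xx·S_yy) = -4676 / √(1644·16404) = -4676 / √26968176 = -4676 / 5193.0893 = -0.9004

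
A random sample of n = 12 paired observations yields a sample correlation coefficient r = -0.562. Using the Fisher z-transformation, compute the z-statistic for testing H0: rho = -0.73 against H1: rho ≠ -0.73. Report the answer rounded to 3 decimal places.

0.879

Fisher z: atanh(-0.562) = -0.635752, atanh(-0.73) = -0.928727
z = (z_r − z_0)·√(n−3) = (-0.635752 − (-0.928727))·√9 = 0.292975 · 3.000000 = 0.879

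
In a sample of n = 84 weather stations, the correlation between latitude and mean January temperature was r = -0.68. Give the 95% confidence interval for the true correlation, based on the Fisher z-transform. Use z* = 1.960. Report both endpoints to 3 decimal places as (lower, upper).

z_r = atanh(-0.68) = -0.829114;  SE = 1/√(n−3) = 1/√81 = 0.111111
z-limits: -0.829114 ± 1.960·0.111111 = -0.829114 ± 0.217778 = [-1.046892, -0.611336]
ρ-limits: (tanh -1.046892, tanh -0.611336) = (-0.781, -0.545)

(-0.781, -0.545)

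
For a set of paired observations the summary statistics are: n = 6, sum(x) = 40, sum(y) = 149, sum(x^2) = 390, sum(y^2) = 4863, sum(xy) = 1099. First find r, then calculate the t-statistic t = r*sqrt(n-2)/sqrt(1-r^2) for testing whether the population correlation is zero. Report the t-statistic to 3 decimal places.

Numerator: nΣxy − (Σx)(Σy) = 6·1099 − (40)(149) = 634
Denominator: √[(nΣx²−(Σx)²)(nΣy²−(Σy)²)]
  nΣx²−(Σx)² = 6·390 − 1600 = 740;  nΣy²−(Σy)² = 6·4863 − 22201 = 6977
  √(740·6977) = √5162980 = 2272.2192
r = 634 / 2272.2192 = 0.2790
t = r·√(n−2)/√(1−r²) = 0.2790·√4 / √(1−0.077841) = 0.558000 / 0.960291 = 0.581

0.581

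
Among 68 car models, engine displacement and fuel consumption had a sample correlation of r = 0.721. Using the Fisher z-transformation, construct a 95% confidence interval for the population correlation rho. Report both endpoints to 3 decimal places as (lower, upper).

(0.583, 0.819)

Fisher z: z_r = atanh(r) = ½·ln((1+0.721)/(1−0.721)) = 0.909725
SE(z) = 1/√(n−3) = 1/√65 = 0.124035
95% ⇒ z* = 1.960; margin = 1.960·0.124035 = 0.243109
CI on z-scale: (0.666616, 1.152834)
Back-transform: tanh(0.666616) = 0.582749, tanh(1.152834) = 0.818691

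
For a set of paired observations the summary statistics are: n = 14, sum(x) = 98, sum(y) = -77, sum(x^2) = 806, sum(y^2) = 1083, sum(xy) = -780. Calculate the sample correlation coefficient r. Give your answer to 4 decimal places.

-0.8567

S_xy = nΣxy − ΣxΣy = 14·(-780) − 98·(-77) = -10920 − (-7546) = -3374
S_xx = nΣx² − (Σx)² = 14·806 − 98² = 11284 − 9604 = 1680
S_yy = nΣy² − (Σy)² = 14·1083 − (-77)² = 15162 − 5929 = 9233
r = S_xy / √(S_xx·S_yy) = -3374 / √(1680·9233) = -3374 / √15511440 = -3374 / 3938.4566 = -0.8567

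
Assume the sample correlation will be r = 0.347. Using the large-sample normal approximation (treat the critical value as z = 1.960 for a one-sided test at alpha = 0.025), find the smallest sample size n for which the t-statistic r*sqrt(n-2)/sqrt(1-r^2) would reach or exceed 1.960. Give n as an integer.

Need r·√(n−2)/√(1−r²) ≥ 1.960
√(n−2) ≥ 1.960·√(1−0.120409) / 0.347 = 1.960·0.937865 / 0.347 = 5.2975
n−2 ≥ 28.0635  ⇒  n ≥ 30.0635
Smallest integer n = 31

31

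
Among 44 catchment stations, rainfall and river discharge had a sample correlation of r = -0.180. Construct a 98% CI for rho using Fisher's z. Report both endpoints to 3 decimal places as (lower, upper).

(-0.497, 0.179)

z_r = atanh(-0.180) = -0.181983;  SE = 1/√(n−3) = 1/√41 = 0.156174
z-limits: -0.181983 ± 2.326·0.156174 = -0.181983 ± 0.363261 = [-0.545244, 0.181278]
ρ-limits: (tanh -0.545244, tanh 0.181278) = (-0.497, 0.179)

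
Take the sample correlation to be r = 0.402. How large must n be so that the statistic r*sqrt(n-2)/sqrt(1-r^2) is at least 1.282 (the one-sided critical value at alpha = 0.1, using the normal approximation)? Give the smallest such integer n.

Need r·√(n−2)/√(1−r²) ≥ 1.282
√(n−2) ≥ 1.282·√(1−0.161604) / 0.402 = 1.282·0.915640 / 0.402 = 2.9200
n−2 ≥ 8.5264  ⇒  n ≥ 10.5264
Smallest integer n = 11

11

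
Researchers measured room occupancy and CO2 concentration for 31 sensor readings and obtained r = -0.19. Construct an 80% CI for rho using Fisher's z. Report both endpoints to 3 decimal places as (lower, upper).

Fisher z: z_r = atanh(r) = ½·ln((1+(-0.19))/(1−(-0.19))) = -0.192337
SE(z) = 1/√(n−3) = 1/√28 = 0.188982
80% ⇒ z* = 1.282; margin = 1.282·0.188982 = 0.242275
CI on z-scale: (-0.434612, 0.049938)
Back-transform: tanh(-0.434612) = -0.409168, tanh(0.049938) = 0.049897

(-0.409, 0.050)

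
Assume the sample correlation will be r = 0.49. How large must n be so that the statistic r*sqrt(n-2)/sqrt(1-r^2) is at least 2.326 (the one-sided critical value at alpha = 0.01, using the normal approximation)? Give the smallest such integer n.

20

Need r·√(n−2)/√(1−r²) ≥ 2.326
√(n−2) ≥ 2.326·√(1−0.2401) / 0.49 = 2.326·0.871722 / 0.49 = 4.1380
n−2 ≥ 17.1230  ⇒  n ≥ 19.1230
Smallest integer n = 20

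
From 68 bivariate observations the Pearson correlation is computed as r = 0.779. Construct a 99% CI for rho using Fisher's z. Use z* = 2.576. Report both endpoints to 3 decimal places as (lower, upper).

(0.619, 0.877)

Fisher z: z_r = atanh(r) = ½·ln((1+0.779)/(1−0.779)) = 1.042822
SE(z) = 1/√(n−3) = 1/√65 = 0.124035
99% ⇒ z* = 2.576; margin = 2.576·0.124035 = 0.319514
CI on z-scale: (0.723308, 1.362336)
Back-transform: tanh(0.723308) = 0.618954, tanh(1.362336) = 0.876934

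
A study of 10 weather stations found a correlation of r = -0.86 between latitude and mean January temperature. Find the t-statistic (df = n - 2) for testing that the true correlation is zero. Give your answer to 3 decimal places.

-4.767

1 − r² = 1 − 0.7396 = 0.2604;  √(1−r²) = 0.510294
√(n−2) = √8 = 2.828427
t = r·√(n−2)/√(1−r²) = -0.86 · 2.828427 / 0.510294 = -4.767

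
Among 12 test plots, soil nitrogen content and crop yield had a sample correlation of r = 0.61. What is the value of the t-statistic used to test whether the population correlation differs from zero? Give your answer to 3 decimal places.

t = r·√(n−2) / √(1−r²) with r = 0.61, n = 12
  = 0.61·√10 / √(1 − 0.3721)
  = 0.61·3.162278 / 0.792401
  = 1.928990 / 0.792401 = 2.434

2.434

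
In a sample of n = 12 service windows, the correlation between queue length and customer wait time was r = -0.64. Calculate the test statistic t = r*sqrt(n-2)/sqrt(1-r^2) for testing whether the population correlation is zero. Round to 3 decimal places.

-2.634

1 − r² = 1 − 0.4096 = 0.5904;  √(1−r²) = 0.768375
√(n−2) = √10 = 3.162278
t = r·√(n−2)/√(1−r²) = -0.64 · 3.162278 / 0.768375 = -2.634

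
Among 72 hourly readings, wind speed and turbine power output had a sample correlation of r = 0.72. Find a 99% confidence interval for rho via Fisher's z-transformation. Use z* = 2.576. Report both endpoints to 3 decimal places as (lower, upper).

(0.535, 0.839)

Fisher z: z_r = atanh(r) = ½·ln((1+0.72)/(1−0.72)) = 0.907645
SE(z) = 1/√(n−3) = 1/√69 = 0.120386
99% ⇒ z* = 2.576; margin = 2.576·0.120386 = 0.310114
CI on z-scale: (0.597531, 1.217759)
Back-transform: tanh(0.597531) = 0.535290, tanh(1.217759) = 0.838992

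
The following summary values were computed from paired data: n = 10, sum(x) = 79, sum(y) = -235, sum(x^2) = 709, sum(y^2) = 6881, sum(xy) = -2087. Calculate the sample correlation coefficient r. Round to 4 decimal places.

S_xy = nΣxy − ΣxΣy = 10·(-2087) − 79·(-235) = -20870 − (-18565) = -2305
S_xx = nΣx² − (Σx)² = 10·709 − 79² = 7090 − 6241 = 849
S_yy = nΣy² − (Σy)² = 10·6881 − (-235)² = 68810 − 55225 = 13585
r = S_xy / √(S_xx·S_yy) = -2305 / √(849·13585) = -2305 / √11533665 = -2305 / 3396.1250 = -0.6787

-0.6787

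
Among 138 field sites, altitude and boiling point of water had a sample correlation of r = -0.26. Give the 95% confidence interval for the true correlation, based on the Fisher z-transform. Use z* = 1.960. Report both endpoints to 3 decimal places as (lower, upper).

(-0.409, -0.097)

z_r = atanh(-0.26) = -0.266108;  SE = 1/√(n−3) = 1/√135 = 0.086066
z-limits: -0.266108 ± 1.960·0.086066 = -0.266108 ± 0.168689 = [-0.434797, -0.097419]
ρ-limits: (tanh -0.434797, tanh -0.097419) = (-0.409, -0.097)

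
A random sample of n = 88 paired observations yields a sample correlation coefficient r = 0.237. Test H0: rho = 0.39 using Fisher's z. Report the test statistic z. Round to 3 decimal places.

z_r = atanh(0.237) = 0.241593,  z_0 = atanh(0.39) = 0.411800
SE = 1/√(n−3) = 1/√85 = 0.108465
z = (z_r − z_0)/SE = (0.241593 − 0.411800) / 0.108465 = -0.170207 / 0.108465 = -1.569

-1.569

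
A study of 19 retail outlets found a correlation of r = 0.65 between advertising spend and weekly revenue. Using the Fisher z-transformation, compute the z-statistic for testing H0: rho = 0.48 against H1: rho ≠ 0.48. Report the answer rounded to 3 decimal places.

z_r = atanh(0.65) = 0.775299,  z_0 = atanh(0.48) = 0.522984
SE = 1/√(n−3) = 1/√16 = 0.250000
z = (z_r − z_0)/SE = (0.775299 − 0.522984) / 0.250000 = 0.252315 / 0.250000 = 1.009

1.009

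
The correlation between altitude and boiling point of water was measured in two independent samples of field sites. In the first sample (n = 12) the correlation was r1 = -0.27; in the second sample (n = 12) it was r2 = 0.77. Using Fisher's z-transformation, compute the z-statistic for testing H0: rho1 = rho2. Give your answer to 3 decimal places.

-2.752

Fisher z-transforms: z1 = atanh(-0.27) = -0.276864, z2 = atanh(0.77) = 1.020328; difference d = -1.297192
Var(d) = 1/9 + 1/9 = 0.1111111 + 0.1111111 = 0.2222222
z = d/√Var(d) = -1.297192 / √0.2222222 = -1.297192 / 0.471404 = -2.752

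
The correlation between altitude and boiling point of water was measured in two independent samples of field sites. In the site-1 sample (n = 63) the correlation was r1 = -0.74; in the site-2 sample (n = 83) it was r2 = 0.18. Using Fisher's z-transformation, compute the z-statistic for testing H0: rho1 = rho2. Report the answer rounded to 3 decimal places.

-6.631

Fisher z-transforms: z1 = atanh(-0.74) = -0.950479, z2 = atanh(0.18) = 0.181983; difference d = -1.132462
Var(d) = 1/60 + 1/80 = 0.0166667 + 0.0125000 = 0.0291667
z = d/√Var(d) = -1.132462 / √0.0291667 = -1.132462 / 0.170783 = -6.631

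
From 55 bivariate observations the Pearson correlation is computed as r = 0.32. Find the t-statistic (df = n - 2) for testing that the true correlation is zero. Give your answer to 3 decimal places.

1 − r² = 1 − 0.1024 = 0.8976;  √(1−r²) = 0.947418
√(n−2) = √53 = 7.280110
t = r·√(n−2)/√(1−r²) = 0.32 · 7.280110 / 0.947418 = 2.459

2.459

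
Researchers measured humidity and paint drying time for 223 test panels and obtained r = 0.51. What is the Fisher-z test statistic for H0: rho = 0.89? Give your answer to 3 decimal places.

z_r = atanh(0.51) = 0.562730,  z_0 = atanh(0.89) = 1.421926
SE = 1/√(n−3) = 1/√220 = 0.067420
z = (z_r − z_0)/SE = (0.562730 − 1.421926) / 0.067420 = -0.859196 / 0.067420 = -12.744

-12.744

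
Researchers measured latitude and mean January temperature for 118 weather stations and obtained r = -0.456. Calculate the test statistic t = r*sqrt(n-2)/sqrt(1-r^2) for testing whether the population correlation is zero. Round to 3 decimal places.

t = r·√(n−2) / √(1−r²) with r = -0.456, n = 118
  = -0.456·√116 / √(1 − 0.207936)
  = -0.456·10.770330 / 0.889980
  = -4.911270 / 0.889980 = -5.518

-5.518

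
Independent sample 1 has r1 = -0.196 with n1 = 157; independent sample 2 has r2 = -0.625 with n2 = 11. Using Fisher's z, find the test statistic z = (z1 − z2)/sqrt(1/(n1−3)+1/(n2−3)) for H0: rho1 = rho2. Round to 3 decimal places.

1.474

z1 = atanh(-0.196) = -0.198569,  z2 = atanh(-0.625) = -0.733169
SE = √(1/(n1−3) + 1/(n2−3)) = √(1/154 + 1/8) = √(0.0064935 + 0.1250000) = √0.1314935 = 0.362620
z = (z1 − z2)/SE = (-0.198569 − (-0.733169)) / 0.362620 = 0.534600 / 0.362620 = 1.474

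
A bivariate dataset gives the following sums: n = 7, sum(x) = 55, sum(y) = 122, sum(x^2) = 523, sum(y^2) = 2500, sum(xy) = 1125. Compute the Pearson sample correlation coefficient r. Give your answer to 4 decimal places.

0.9032

Numerator: nΣxy − (Σx)(Σy) = 7·1125 − (55)(122) = 1165
Denominator: √[(nΣx²−(Σx)²)(nΣy²−(Σy)²)]
  nΣx²−(Σx)² = 7·523 − 3025 = 636;  nΣy²−(Σy)² = 7·2500 − 14884 = 2616
  √(636·2616) = √1663776 = 1289.8744
r = 1165 / 1289.8744 = 0.9032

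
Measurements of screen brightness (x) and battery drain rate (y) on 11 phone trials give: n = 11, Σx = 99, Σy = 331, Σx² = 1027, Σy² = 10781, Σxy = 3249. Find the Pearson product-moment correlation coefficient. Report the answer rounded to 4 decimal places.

0.8081

S_xy = nΣxy − ΣxΣy = 11·3249 − 99·331 = 35739 − 32769 = 2970
S_xx = nΣx² − (Σx)² = 11·1027 − 99² = 11297 − 9801 = 1496
S_yy = nΣy² − (Σy)² = 11·10781 − 331² = 118591 − 109561 = 9030
r = S_xy / √(S_xx·S_yy) = 2970 / √(1496·9030) = 2970 / √13508880 = 2970 / 3675.4428 = 0.8081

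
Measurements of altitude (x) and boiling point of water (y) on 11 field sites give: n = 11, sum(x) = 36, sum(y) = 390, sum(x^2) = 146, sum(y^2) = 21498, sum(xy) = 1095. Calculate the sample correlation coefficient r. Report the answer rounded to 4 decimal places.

Numerator: nΣxy − (Σx)(Σy) = 11·1095 − (36)(390) = -1995
Denominator: √[(nΣx²−(Σx)²)(nΣy²−(Σy)²)]
  nΣx²−(Σx)² = 11·146 − 1296 = 310;  nΣy²−(Σy)² = 11·21498 − 152100 = 84378
  √(310·84378) = √26157180 = 5114.4091
r = -1995 / 5114.4091 = -0.3901

-0.3901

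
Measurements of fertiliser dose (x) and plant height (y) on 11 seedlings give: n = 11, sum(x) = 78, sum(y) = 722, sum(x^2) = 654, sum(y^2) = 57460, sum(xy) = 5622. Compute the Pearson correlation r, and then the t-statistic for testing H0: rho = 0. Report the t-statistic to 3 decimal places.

Numerator: nΣxy − (Σx)(Σy) = 11·5622 − (78)(722) = 5526
Denominator: √[(nΣx²−(Σx)²)(nΣy²−(Σy)²)]
  nΣx²−(Σx)² = 11·654 − 6084 = 1110;  nΣy²−(Σy)² = 11·57460 − 521284 = 110776
  √(1110·110776) = √122961360 = 11088.7943
r = 5526 / 11088.7943 = 0.4983
t = r·√(n−2)/√(1−r²) = 0.4983·√9 / √(1−0.248303) = 1.494900 / 0.867005 = 1.724

1.724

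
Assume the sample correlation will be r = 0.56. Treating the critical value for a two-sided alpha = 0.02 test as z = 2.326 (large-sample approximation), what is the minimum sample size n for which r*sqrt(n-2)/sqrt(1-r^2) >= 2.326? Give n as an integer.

14

Need r·√(n−2)/√(1−r²) ≥ 2.326
√(n−2) ≥ 2.326·√(1−0.3136) / 0.56 = 2.326·0.828493 / 0.56 = 3.4412
n−2 ≥ 11.8419  ⇒  n ≥ 13.8419
Smallest integer n = 14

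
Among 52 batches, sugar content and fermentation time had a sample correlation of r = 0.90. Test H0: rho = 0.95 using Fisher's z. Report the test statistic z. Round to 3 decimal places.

-2.517

Fisher z: atanh(0.90) = 1.472219, atanh(0.95) = 1.831781
z = (z_r − z_0)·√(n−3) = (1.472219 − 1.831781)·√49 = -0.359562 · 7.000000 = -2.517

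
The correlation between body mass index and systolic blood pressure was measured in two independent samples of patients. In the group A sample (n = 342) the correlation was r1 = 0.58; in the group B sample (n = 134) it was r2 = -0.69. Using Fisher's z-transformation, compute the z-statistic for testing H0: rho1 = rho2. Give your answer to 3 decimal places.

Fisher z-transforms: z1 = atanh(0.58) = 0.662463, z2 = atanh(-0.69) = -0.847956; difference d = 1.510419
Var(d) = 1/339 + 1/131 = 0.0029499 + 0.0076336 = 0.0105835
z = d/√Var(d) = 1.510419 / √0.0105835 = 1.510419 / 0.102876 = 14.682

14.682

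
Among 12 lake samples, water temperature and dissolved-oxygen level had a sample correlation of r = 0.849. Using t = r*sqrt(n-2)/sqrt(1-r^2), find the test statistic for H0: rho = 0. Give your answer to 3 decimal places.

t = r·√(n−2) / √(1−r²) with r = 0.849, n = 12
  = 0.849·√10 / √(1 − 0.720801)
  = 0.849·3.162278 / 0.528393
  = 2.684774 / 0.528393 = 5.081

5.081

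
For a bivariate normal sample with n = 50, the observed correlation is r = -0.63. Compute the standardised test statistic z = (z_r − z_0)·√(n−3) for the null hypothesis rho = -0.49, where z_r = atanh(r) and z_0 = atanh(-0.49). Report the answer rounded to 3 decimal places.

Fisher z: atanh(-0.63) = -0.741416, atanh(-0.49) = -0.536060
z = (z_r − z_0)·√(n−3) = (-0.741416 − (-0.536060))·√47 = -0.205356 · 6.855655 = -1.408

-1.408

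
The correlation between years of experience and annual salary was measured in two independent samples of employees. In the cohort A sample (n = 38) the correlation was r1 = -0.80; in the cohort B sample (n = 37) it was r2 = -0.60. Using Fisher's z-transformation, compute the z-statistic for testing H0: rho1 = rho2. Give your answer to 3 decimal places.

-1.684

z1 = atanh(-0.80) = -1.098612,  z2 = atanh(-0.60) = -0.693147
SE = √(1/(n1−3) + 1/(n2−3)) = √(1/35 + 1/34) = √(0.0285714 + 0.0294118) = √0.0579832 = 0.240797
z = (z1 − z2)/SE = (-1.098612 − (-0.693147)) / 0.240797 = -0.405465 / 0.240797 = -1.684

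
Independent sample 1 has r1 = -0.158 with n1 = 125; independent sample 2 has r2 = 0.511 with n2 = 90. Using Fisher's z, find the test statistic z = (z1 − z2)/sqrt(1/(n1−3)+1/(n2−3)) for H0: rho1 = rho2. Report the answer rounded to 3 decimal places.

z1 = atanh(-0.158) = -0.159335,  z2 = atanh(0.511) = 0.564082
SE = √(1/(n1−3) + 1/(n2−3)) = √(1/122 + 1/87) = √(0.0081967 + 0.0114943) = √0.0196910 = 0.140325
z = (z1 − z2)/SE = (-0.159335 − 0.564082) / 0.140325 = -0.723417 / 0.140325 = -5.155

-5.155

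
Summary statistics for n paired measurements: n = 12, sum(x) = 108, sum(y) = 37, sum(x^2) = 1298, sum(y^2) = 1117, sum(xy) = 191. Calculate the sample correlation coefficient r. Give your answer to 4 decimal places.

Numerator: nΣxy − (Σx)(Σy) = 12·191 − (108)(37) = -1704
Denominator: √[(nΣx²−(Σx)²)(nΣy²−(Σy)²)]
  nΣx²−(Σx)² = 12·1298 − 11664 = 3912;  nΣy²−(Σy)² = 12·1117 − 1369 = 12035
  √(3912·12035) = √47080920 = 6861.5538
r = -1704 / 6861.5538 = -0.2483

-0.2483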